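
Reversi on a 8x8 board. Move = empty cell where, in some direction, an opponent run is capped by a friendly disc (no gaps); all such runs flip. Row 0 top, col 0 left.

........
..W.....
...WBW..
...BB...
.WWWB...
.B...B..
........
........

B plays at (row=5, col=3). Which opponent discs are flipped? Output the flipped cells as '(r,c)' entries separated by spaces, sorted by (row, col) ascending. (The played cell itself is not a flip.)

Answer: (4,3)

Derivation:
Dir NW: opp run (4,2), next='.' -> no flip
Dir N: opp run (4,3) capped by B -> flip
Dir NE: first cell 'B' (not opp) -> no flip
Dir W: first cell '.' (not opp) -> no flip
Dir E: first cell '.' (not opp) -> no flip
Dir SW: first cell '.' (not opp) -> no flip
Dir S: first cell '.' (not opp) -> no flip
Dir SE: first cell '.' (not opp) -> no flip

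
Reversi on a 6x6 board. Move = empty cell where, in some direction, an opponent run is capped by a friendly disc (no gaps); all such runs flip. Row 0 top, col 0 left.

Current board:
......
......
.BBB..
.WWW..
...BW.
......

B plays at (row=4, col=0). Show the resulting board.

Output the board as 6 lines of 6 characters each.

Answer: ......
......
.BBB..
.BWW..
B..BW.
......

Derivation:
Place B at (4,0); scan 8 dirs for brackets.
Dir NW: edge -> no flip
Dir N: first cell '.' (not opp) -> no flip
Dir NE: opp run (3,1) capped by B -> flip
Dir W: edge -> no flip
Dir E: first cell '.' (not opp) -> no flip
Dir SW: edge -> no flip
Dir S: first cell '.' (not opp) -> no flip
Dir SE: first cell '.' (not opp) -> no flip
All flips: (3,1)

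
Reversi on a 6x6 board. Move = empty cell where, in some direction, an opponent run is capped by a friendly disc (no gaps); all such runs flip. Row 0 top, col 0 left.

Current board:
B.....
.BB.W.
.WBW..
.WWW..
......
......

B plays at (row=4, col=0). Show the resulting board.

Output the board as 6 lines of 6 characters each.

Answer: B.....
.BB.W.
.WBW..
.BWW..
B.....
......

Derivation:
Place B at (4,0); scan 8 dirs for brackets.
Dir NW: edge -> no flip
Dir N: first cell '.' (not opp) -> no flip
Dir NE: opp run (3,1) capped by B -> flip
Dir W: edge -> no flip
Dir E: first cell '.' (not opp) -> no flip
Dir SW: edge -> no flip
Dir S: first cell '.' (not opp) -> no flip
Dir SE: first cell '.' (not opp) -> no flip
All flips: (3,1)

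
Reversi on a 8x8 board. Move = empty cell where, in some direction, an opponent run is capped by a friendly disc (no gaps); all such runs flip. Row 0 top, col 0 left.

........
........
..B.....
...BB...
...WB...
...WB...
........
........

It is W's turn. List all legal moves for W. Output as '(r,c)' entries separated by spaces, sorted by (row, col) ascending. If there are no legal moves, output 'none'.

Answer: (2,3) (2,5) (3,5) (4,5) (5,5) (6,5)

Derivation:
(1,1): no bracket -> illegal
(1,2): no bracket -> illegal
(1,3): no bracket -> illegal
(2,1): no bracket -> illegal
(2,3): flips 1 -> legal
(2,4): no bracket -> illegal
(2,5): flips 1 -> legal
(3,1): no bracket -> illegal
(3,2): no bracket -> illegal
(3,5): flips 1 -> legal
(4,2): no bracket -> illegal
(4,5): flips 1 -> legal
(5,5): flips 1 -> legal
(6,3): no bracket -> illegal
(6,4): no bracket -> illegal
(6,5): flips 1 -> legal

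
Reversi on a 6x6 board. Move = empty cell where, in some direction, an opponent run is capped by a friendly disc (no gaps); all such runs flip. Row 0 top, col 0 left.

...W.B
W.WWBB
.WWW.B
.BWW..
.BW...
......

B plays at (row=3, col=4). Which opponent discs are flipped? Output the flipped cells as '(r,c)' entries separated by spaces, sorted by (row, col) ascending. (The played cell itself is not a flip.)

Answer: (3,2) (3,3)

Derivation:
Dir NW: opp run (2,3) (1,2), next='.' -> no flip
Dir N: first cell '.' (not opp) -> no flip
Dir NE: first cell 'B' (not opp) -> no flip
Dir W: opp run (3,3) (3,2) capped by B -> flip
Dir E: first cell '.' (not opp) -> no flip
Dir SW: first cell '.' (not opp) -> no flip
Dir S: first cell '.' (not opp) -> no flip
Dir SE: first cell '.' (not opp) -> no flip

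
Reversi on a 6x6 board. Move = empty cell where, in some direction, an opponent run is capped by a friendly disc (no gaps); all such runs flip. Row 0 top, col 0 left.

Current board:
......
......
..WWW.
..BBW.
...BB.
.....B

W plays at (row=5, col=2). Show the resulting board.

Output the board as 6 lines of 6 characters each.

Answer: ......
......
..WWW.
..BBW.
...WB.
..W..B

Derivation:
Place W at (5,2); scan 8 dirs for brackets.
Dir NW: first cell '.' (not opp) -> no flip
Dir N: first cell '.' (not opp) -> no flip
Dir NE: opp run (4,3) capped by W -> flip
Dir W: first cell '.' (not opp) -> no flip
Dir E: first cell '.' (not opp) -> no flip
Dir SW: edge -> no flip
Dir S: edge -> no flip
Dir SE: edge -> no flip
All flips: (4,3)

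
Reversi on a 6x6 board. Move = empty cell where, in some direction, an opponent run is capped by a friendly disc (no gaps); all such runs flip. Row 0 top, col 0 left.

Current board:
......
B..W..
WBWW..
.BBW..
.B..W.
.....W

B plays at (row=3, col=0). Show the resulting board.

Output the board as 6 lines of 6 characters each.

Place B at (3,0); scan 8 dirs for brackets.
Dir NW: edge -> no flip
Dir N: opp run (2,0) capped by B -> flip
Dir NE: first cell 'B' (not opp) -> no flip
Dir W: edge -> no flip
Dir E: first cell 'B' (not opp) -> no flip
Dir SW: edge -> no flip
Dir S: first cell '.' (not opp) -> no flip
Dir SE: first cell 'B' (not opp) -> no flip
All flips: (2,0)

Answer: ......
B..W..
BBWW..
BBBW..
.B..W.
.....W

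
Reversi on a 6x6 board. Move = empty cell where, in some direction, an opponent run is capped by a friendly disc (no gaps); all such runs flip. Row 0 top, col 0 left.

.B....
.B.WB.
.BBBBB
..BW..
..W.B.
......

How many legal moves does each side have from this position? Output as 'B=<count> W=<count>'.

Answer: B=8 W=6

Derivation:
-- B to move --
(0,2): flips 1 -> legal
(0,3): flips 1 -> legal
(0,4): flips 1 -> legal
(1,2): flips 1 -> legal
(3,1): no bracket -> illegal
(3,4): flips 1 -> legal
(4,1): no bracket -> illegal
(4,3): flips 1 -> legal
(5,1): flips 2 -> legal
(5,2): flips 1 -> legal
(5,3): no bracket -> illegal
B mobility = 8
-- W to move --
(0,0): flips 2 -> legal
(0,2): no bracket -> illegal
(0,3): no bracket -> illegal
(0,4): no bracket -> illegal
(0,5): no bracket -> illegal
(1,0): no bracket -> illegal
(1,2): flips 2 -> legal
(1,5): flips 2 -> legal
(2,0): no bracket -> illegal
(3,0): no bracket -> illegal
(3,1): flips 2 -> legal
(3,4): no bracket -> illegal
(3,5): flips 1 -> legal
(4,1): no bracket -> illegal
(4,3): no bracket -> illegal
(4,5): no bracket -> illegal
(5,3): no bracket -> illegal
(5,4): no bracket -> illegal
(5,5): flips 1 -> legal
W mobility = 6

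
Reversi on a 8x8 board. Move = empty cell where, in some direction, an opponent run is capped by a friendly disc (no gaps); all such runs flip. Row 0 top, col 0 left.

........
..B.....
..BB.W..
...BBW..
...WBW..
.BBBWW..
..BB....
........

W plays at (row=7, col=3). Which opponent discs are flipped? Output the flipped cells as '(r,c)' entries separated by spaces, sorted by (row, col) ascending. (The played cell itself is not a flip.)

Answer: (5,3) (6,3)

Derivation:
Dir NW: opp run (6,2) (5,1), next='.' -> no flip
Dir N: opp run (6,3) (5,3) capped by W -> flip
Dir NE: first cell '.' (not opp) -> no flip
Dir W: first cell '.' (not opp) -> no flip
Dir E: first cell '.' (not opp) -> no flip
Dir SW: edge -> no flip
Dir S: edge -> no flip
Dir SE: edge -> no flip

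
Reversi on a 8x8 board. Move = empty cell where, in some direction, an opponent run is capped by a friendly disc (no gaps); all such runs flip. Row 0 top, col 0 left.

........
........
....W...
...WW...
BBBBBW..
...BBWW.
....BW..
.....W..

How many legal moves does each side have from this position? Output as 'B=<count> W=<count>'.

Answer: B=10 W=7

Derivation:
-- B to move --
(1,3): no bracket -> illegal
(1,4): flips 2 -> legal
(1,5): flips 2 -> legal
(2,2): flips 1 -> legal
(2,3): flips 1 -> legal
(2,5): flips 1 -> legal
(3,2): no bracket -> illegal
(3,5): no bracket -> illegal
(3,6): flips 1 -> legal
(4,6): flips 2 -> legal
(4,7): no bracket -> illegal
(5,7): flips 2 -> legal
(6,6): flips 2 -> legal
(6,7): no bracket -> illegal
(7,4): no bracket -> illegal
(7,6): flips 1 -> legal
B mobility = 10
-- W to move --
(3,0): no bracket -> illegal
(3,1): flips 3 -> legal
(3,2): flips 2 -> legal
(3,5): no bracket -> illegal
(5,0): no bracket -> illegal
(5,1): flips 1 -> legal
(5,2): flips 3 -> legal
(6,2): no bracket -> illegal
(6,3): flips 4 -> legal
(7,3): flips 1 -> legal
(7,4): flips 3 -> legal
W mobility = 7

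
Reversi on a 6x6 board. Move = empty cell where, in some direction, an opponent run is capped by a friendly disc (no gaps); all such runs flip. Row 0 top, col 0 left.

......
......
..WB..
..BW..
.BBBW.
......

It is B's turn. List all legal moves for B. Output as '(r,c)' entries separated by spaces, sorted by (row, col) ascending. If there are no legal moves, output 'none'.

(1,1): no bracket -> illegal
(1,2): flips 1 -> legal
(1,3): no bracket -> illegal
(2,1): flips 1 -> legal
(2,4): flips 1 -> legal
(3,1): no bracket -> illegal
(3,4): flips 1 -> legal
(3,5): no bracket -> illegal
(4,5): flips 1 -> legal
(5,3): no bracket -> illegal
(5,4): no bracket -> illegal
(5,5): no bracket -> illegal

Answer: (1,2) (2,1) (2,4) (3,4) (4,5)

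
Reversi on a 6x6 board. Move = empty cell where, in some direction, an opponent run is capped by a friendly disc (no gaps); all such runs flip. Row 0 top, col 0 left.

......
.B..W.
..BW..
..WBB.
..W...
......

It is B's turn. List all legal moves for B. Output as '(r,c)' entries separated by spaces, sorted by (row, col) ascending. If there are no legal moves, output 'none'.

Answer: (1,2) (1,3) (2,4) (3,1) (5,1) (5,2)

Derivation:
(0,3): no bracket -> illegal
(0,4): no bracket -> illegal
(0,5): no bracket -> illegal
(1,2): flips 1 -> legal
(1,3): flips 1 -> legal
(1,5): no bracket -> illegal
(2,1): no bracket -> illegal
(2,4): flips 1 -> legal
(2,5): no bracket -> illegal
(3,1): flips 1 -> legal
(4,1): no bracket -> illegal
(4,3): no bracket -> illegal
(5,1): flips 1 -> legal
(5,2): flips 2 -> legal
(5,3): no bracket -> illegal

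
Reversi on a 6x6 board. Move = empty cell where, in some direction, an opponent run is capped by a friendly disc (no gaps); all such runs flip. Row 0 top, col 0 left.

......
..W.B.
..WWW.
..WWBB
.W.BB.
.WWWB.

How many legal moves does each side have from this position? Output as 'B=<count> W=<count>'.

Answer: B=6 W=5

Derivation:
-- B to move --
(0,1): flips 2 -> legal
(0,2): no bracket -> illegal
(0,3): no bracket -> illegal
(1,1): flips 2 -> legal
(1,3): flips 3 -> legal
(1,5): no bracket -> illegal
(2,1): flips 1 -> legal
(2,5): no bracket -> illegal
(3,0): no bracket -> illegal
(3,1): flips 2 -> legal
(4,0): no bracket -> illegal
(4,2): no bracket -> illegal
(5,0): flips 6 -> legal
B mobility = 6
-- W to move --
(0,3): no bracket -> illegal
(0,4): flips 1 -> legal
(0,5): flips 1 -> legal
(1,3): no bracket -> illegal
(1,5): no bracket -> illegal
(2,5): flips 2 -> legal
(4,2): no bracket -> illegal
(4,5): flips 1 -> legal
(5,5): flips 2 -> legal
W mobility = 5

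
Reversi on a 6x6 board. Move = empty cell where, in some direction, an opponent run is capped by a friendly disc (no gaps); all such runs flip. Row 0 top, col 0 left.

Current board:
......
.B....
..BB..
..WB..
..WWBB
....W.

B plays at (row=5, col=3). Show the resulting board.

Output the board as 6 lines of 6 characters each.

Place B at (5,3); scan 8 dirs for brackets.
Dir NW: opp run (4,2), next='.' -> no flip
Dir N: opp run (4,3) capped by B -> flip
Dir NE: first cell 'B' (not opp) -> no flip
Dir W: first cell '.' (not opp) -> no flip
Dir E: opp run (5,4), next='.' -> no flip
Dir SW: edge -> no flip
Dir S: edge -> no flip
Dir SE: edge -> no flip
All flips: (4,3)

Answer: ......
.B....
..BB..
..WB..
..WBBB
...BW.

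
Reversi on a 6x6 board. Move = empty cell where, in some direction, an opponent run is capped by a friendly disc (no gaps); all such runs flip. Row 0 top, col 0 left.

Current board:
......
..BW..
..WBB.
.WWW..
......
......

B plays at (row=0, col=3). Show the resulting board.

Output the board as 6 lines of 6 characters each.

Place B at (0,3); scan 8 dirs for brackets.
Dir NW: edge -> no flip
Dir N: edge -> no flip
Dir NE: edge -> no flip
Dir W: first cell '.' (not opp) -> no flip
Dir E: first cell '.' (not opp) -> no flip
Dir SW: first cell 'B' (not opp) -> no flip
Dir S: opp run (1,3) capped by B -> flip
Dir SE: first cell '.' (not opp) -> no flip
All flips: (1,3)

Answer: ...B..
..BB..
..WBB.
.WWW..
......
......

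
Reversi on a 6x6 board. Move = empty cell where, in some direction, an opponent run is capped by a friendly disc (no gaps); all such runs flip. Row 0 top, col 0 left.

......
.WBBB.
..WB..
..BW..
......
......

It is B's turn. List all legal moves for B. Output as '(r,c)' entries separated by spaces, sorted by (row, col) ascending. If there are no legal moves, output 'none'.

(0,0): no bracket -> illegal
(0,1): no bracket -> illegal
(0,2): no bracket -> illegal
(1,0): flips 1 -> legal
(2,0): no bracket -> illegal
(2,1): flips 1 -> legal
(2,4): no bracket -> illegal
(3,1): flips 1 -> legal
(3,4): flips 1 -> legal
(4,2): no bracket -> illegal
(4,3): flips 1 -> legal
(4,4): no bracket -> illegal

Answer: (1,0) (2,1) (3,1) (3,4) (4,3)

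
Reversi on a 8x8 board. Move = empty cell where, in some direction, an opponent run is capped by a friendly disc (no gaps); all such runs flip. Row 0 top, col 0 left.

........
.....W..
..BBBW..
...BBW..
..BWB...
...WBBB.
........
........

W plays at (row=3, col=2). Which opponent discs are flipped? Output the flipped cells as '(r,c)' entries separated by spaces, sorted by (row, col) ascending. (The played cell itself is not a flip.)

Dir NW: first cell '.' (not opp) -> no flip
Dir N: opp run (2,2), next='.' -> no flip
Dir NE: opp run (2,3), next='.' -> no flip
Dir W: first cell '.' (not opp) -> no flip
Dir E: opp run (3,3) (3,4) capped by W -> flip
Dir SW: first cell '.' (not opp) -> no flip
Dir S: opp run (4,2), next='.' -> no flip
Dir SE: first cell 'W' (not opp) -> no flip

Answer: (3,3) (3,4)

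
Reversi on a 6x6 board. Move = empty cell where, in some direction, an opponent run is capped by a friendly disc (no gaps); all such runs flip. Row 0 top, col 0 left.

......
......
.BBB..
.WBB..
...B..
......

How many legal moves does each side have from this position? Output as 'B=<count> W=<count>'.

-- B to move --
(2,0): no bracket -> illegal
(3,0): flips 1 -> legal
(4,0): flips 1 -> legal
(4,1): flips 1 -> legal
(4,2): no bracket -> illegal
B mobility = 3
-- W to move --
(1,0): no bracket -> illegal
(1,1): flips 1 -> legal
(1,2): no bracket -> illegal
(1,3): flips 1 -> legal
(1,4): no bracket -> illegal
(2,0): no bracket -> illegal
(2,4): no bracket -> illegal
(3,0): no bracket -> illegal
(3,4): flips 2 -> legal
(4,1): no bracket -> illegal
(4,2): no bracket -> illegal
(4,4): no bracket -> illegal
(5,2): no bracket -> illegal
(5,3): no bracket -> illegal
(5,4): no bracket -> illegal
W mobility = 3

Answer: B=3 W=3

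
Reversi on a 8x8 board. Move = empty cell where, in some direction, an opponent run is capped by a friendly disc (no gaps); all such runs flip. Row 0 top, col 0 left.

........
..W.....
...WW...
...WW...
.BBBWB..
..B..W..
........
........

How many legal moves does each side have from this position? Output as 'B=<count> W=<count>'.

Answer: B=5 W=7

Derivation:
-- B to move --
(0,1): flips 3 -> legal
(0,2): no bracket -> illegal
(0,3): no bracket -> illegal
(1,1): no bracket -> illegal
(1,3): flips 2 -> legal
(1,4): no bracket -> illegal
(1,5): flips 2 -> legal
(2,1): no bracket -> illegal
(2,2): no bracket -> illegal
(2,5): flips 1 -> legal
(3,2): no bracket -> illegal
(3,5): no bracket -> illegal
(4,6): no bracket -> illegal
(5,3): no bracket -> illegal
(5,4): no bracket -> illegal
(5,6): no bracket -> illegal
(6,4): no bracket -> illegal
(6,5): flips 1 -> legal
(6,6): no bracket -> illegal
B mobility = 5
-- W to move --
(3,0): no bracket -> illegal
(3,1): no bracket -> illegal
(3,2): no bracket -> illegal
(3,5): flips 1 -> legal
(3,6): no bracket -> illegal
(4,0): flips 3 -> legal
(4,6): flips 1 -> legal
(5,0): no bracket -> illegal
(5,1): flips 1 -> legal
(5,3): flips 1 -> legal
(5,4): no bracket -> illegal
(5,6): flips 1 -> legal
(6,1): flips 2 -> legal
(6,2): no bracket -> illegal
(6,3): no bracket -> illegal
W mobility = 7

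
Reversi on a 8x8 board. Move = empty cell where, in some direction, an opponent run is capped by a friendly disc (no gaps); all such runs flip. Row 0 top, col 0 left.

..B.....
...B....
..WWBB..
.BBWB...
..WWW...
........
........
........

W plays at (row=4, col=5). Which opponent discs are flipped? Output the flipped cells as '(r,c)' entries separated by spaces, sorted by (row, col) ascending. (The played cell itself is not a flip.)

Dir NW: opp run (3,4) capped by W -> flip
Dir N: first cell '.' (not opp) -> no flip
Dir NE: first cell '.' (not opp) -> no flip
Dir W: first cell 'W' (not opp) -> no flip
Dir E: first cell '.' (not opp) -> no flip
Dir SW: first cell '.' (not opp) -> no flip
Dir S: first cell '.' (not opp) -> no flip
Dir SE: first cell '.' (not opp) -> no flip

Answer: (3,4)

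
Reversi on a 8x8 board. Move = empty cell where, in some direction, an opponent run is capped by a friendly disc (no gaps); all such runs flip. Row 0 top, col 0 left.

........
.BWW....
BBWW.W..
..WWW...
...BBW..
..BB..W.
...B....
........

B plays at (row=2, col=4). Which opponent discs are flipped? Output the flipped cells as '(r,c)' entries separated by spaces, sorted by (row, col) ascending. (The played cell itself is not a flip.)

Answer: (2,2) (2,3) (3,4)

Derivation:
Dir NW: opp run (1,3), next='.' -> no flip
Dir N: first cell '.' (not opp) -> no flip
Dir NE: first cell '.' (not opp) -> no flip
Dir W: opp run (2,3) (2,2) capped by B -> flip
Dir E: opp run (2,5), next='.' -> no flip
Dir SW: opp run (3,3), next='.' -> no flip
Dir S: opp run (3,4) capped by B -> flip
Dir SE: first cell '.' (not opp) -> no flip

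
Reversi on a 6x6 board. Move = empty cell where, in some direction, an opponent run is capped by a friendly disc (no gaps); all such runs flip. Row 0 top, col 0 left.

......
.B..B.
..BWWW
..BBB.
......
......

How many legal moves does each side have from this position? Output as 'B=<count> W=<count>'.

-- B to move --
(1,2): flips 1 -> legal
(1,3): flips 1 -> legal
(1,5): flips 1 -> legal
(3,5): no bracket -> illegal
B mobility = 3
-- W to move --
(0,0): no bracket -> illegal
(0,1): no bracket -> illegal
(0,2): no bracket -> illegal
(0,3): flips 1 -> legal
(0,4): flips 1 -> legal
(0,5): flips 1 -> legal
(1,0): no bracket -> illegal
(1,2): no bracket -> illegal
(1,3): no bracket -> illegal
(1,5): no bracket -> illegal
(2,0): no bracket -> illegal
(2,1): flips 1 -> legal
(3,1): no bracket -> illegal
(3,5): no bracket -> illegal
(4,1): flips 1 -> legal
(4,2): flips 1 -> legal
(4,3): flips 2 -> legal
(4,4): flips 1 -> legal
(4,5): flips 1 -> legal
W mobility = 9

Answer: B=3 W=9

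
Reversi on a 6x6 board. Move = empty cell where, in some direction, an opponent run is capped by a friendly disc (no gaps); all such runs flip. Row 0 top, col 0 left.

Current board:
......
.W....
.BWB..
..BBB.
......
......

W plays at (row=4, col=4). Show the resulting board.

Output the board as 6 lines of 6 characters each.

Answer: ......
.W....
.BWB..
..BWB.
....W.
......

Derivation:
Place W at (4,4); scan 8 dirs for brackets.
Dir NW: opp run (3,3) capped by W -> flip
Dir N: opp run (3,4), next='.' -> no flip
Dir NE: first cell '.' (not opp) -> no flip
Dir W: first cell '.' (not opp) -> no flip
Dir E: first cell '.' (not opp) -> no flip
Dir SW: first cell '.' (not opp) -> no flip
Dir S: first cell '.' (not opp) -> no flip
Dir SE: first cell '.' (not opp) -> no flip
All flips: (3,3)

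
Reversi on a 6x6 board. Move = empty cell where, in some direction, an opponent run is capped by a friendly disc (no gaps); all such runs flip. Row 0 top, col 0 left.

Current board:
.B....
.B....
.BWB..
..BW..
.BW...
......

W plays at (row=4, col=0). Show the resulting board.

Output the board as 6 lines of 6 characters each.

Place W at (4,0); scan 8 dirs for brackets.
Dir NW: edge -> no flip
Dir N: first cell '.' (not opp) -> no flip
Dir NE: first cell '.' (not opp) -> no flip
Dir W: edge -> no flip
Dir E: opp run (4,1) capped by W -> flip
Dir SW: edge -> no flip
Dir S: first cell '.' (not opp) -> no flip
Dir SE: first cell '.' (not opp) -> no flip
All flips: (4,1)

Answer: .B....
.B....
.BWB..
..BW..
WWW...
......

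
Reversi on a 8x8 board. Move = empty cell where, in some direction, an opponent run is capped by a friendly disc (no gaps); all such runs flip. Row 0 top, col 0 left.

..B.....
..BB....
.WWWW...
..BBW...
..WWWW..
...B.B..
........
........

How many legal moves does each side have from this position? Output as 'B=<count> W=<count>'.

Answer: B=11 W=10

Derivation:
-- B to move --
(1,0): flips 1 -> legal
(1,1): flips 1 -> legal
(1,4): flips 1 -> legal
(1,5): flips 1 -> legal
(2,0): no bracket -> illegal
(2,5): no bracket -> illegal
(3,0): flips 1 -> legal
(3,1): flips 2 -> legal
(3,5): flips 4 -> legal
(3,6): no bracket -> illegal
(4,1): no bracket -> illegal
(4,6): no bracket -> illegal
(5,1): flips 1 -> legal
(5,2): flips 1 -> legal
(5,4): flips 1 -> legal
(5,6): flips 3 -> legal
B mobility = 11
-- W to move --
(0,1): flips 1 -> legal
(0,3): flips 2 -> legal
(0,4): flips 1 -> legal
(1,1): no bracket -> illegal
(1,4): no bracket -> illegal
(3,1): flips 2 -> legal
(4,1): flips 1 -> legal
(4,6): no bracket -> illegal
(5,2): no bracket -> illegal
(5,4): no bracket -> illegal
(5,6): no bracket -> illegal
(6,2): flips 1 -> legal
(6,3): flips 1 -> legal
(6,4): flips 1 -> legal
(6,5): flips 1 -> legal
(6,6): flips 1 -> legal
W mobility = 10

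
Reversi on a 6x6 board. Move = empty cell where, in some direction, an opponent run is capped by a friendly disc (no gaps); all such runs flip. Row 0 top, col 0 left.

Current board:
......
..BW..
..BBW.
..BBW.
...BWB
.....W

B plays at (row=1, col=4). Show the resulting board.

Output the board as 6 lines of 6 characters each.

Place B at (1,4); scan 8 dirs for brackets.
Dir NW: first cell '.' (not opp) -> no flip
Dir N: first cell '.' (not opp) -> no flip
Dir NE: first cell '.' (not opp) -> no flip
Dir W: opp run (1,3) capped by B -> flip
Dir E: first cell '.' (not opp) -> no flip
Dir SW: first cell 'B' (not opp) -> no flip
Dir S: opp run (2,4) (3,4) (4,4), next='.' -> no flip
Dir SE: first cell '.' (not opp) -> no flip
All flips: (1,3)

Answer: ......
..BBB.
..BBW.
..BBW.
...BWB
.....W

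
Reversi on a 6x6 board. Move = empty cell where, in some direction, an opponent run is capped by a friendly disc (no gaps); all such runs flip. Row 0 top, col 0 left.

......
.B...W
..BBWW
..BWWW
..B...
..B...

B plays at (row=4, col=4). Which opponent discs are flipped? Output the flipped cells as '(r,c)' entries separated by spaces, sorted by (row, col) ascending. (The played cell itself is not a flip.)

Answer: (3,3)

Derivation:
Dir NW: opp run (3,3) capped by B -> flip
Dir N: opp run (3,4) (2,4), next='.' -> no flip
Dir NE: opp run (3,5), next=edge -> no flip
Dir W: first cell '.' (not opp) -> no flip
Dir E: first cell '.' (not opp) -> no flip
Dir SW: first cell '.' (not opp) -> no flip
Dir S: first cell '.' (not opp) -> no flip
Dir SE: first cell '.' (not opp) -> no flip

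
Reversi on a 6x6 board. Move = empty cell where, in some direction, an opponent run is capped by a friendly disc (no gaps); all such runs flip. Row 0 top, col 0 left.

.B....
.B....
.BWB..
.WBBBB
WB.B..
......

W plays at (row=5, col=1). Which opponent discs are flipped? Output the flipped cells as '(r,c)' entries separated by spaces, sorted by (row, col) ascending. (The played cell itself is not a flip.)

Dir NW: first cell 'W' (not opp) -> no flip
Dir N: opp run (4,1) capped by W -> flip
Dir NE: first cell '.' (not opp) -> no flip
Dir W: first cell '.' (not opp) -> no flip
Dir E: first cell '.' (not opp) -> no flip
Dir SW: edge -> no flip
Dir S: edge -> no flip
Dir SE: edge -> no flip

Answer: (4,1)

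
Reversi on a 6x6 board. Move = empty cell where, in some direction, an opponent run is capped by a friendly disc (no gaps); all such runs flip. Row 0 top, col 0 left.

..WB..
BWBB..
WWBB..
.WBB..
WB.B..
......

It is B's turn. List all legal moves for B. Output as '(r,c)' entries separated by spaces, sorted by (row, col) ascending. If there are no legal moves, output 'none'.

(0,0): flips 1 -> legal
(0,1): flips 4 -> legal
(3,0): flips 3 -> legal
(4,2): no bracket -> illegal
(5,0): no bracket -> illegal
(5,1): no bracket -> illegal

Answer: (0,0) (0,1) (3,0)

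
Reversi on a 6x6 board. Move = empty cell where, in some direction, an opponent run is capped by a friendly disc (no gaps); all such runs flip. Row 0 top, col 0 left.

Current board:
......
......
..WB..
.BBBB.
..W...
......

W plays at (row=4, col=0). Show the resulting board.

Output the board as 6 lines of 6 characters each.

Answer: ......
......
..WB..
.WBBB.
W.W...
......

Derivation:
Place W at (4,0); scan 8 dirs for brackets.
Dir NW: edge -> no flip
Dir N: first cell '.' (not opp) -> no flip
Dir NE: opp run (3,1) capped by W -> flip
Dir W: edge -> no flip
Dir E: first cell '.' (not opp) -> no flip
Dir SW: edge -> no flip
Dir S: first cell '.' (not opp) -> no flip
Dir SE: first cell '.' (not opp) -> no flip
All flips: (3,1)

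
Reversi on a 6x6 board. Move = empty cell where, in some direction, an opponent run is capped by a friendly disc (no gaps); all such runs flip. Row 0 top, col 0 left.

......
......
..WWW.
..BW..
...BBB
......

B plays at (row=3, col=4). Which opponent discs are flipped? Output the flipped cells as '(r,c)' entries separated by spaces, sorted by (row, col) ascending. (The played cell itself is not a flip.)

Dir NW: opp run (2,3), next='.' -> no flip
Dir N: opp run (2,4), next='.' -> no flip
Dir NE: first cell '.' (not opp) -> no flip
Dir W: opp run (3,3) capped by B -> flip
Dir E: first cell '.' (not opp) -> no flip
Dir SW: first cell 'B' (not opp) -> no flip
Dir S: first cell 'B' (not opp) -> no flip
Dir SE: first cell 'B' (not opp) -> no flip

Answer: (3,3)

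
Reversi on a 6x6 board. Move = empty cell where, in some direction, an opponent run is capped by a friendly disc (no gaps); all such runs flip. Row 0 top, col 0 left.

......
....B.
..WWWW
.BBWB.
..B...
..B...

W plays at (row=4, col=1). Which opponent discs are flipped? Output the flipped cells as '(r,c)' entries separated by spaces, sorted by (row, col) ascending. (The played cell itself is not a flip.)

Dir NW: first cell '.' (not opp) -> no flip
Dir N: opp run (3,1), next='.' -> no flip
Dir NE: opp run (3,2) capped by W -> flip
Dir W: first cell '.' (not opp) -> no flip
Dir E: opp run (4,2), next='.' -> no flip
Dir SW: first cell '.' (not opp) -> no flip
Dir S: first cell '.' (not opp) -> no flip
Dir SE: opp run (5,2), next=edge -> no flip

Answer: (3,2)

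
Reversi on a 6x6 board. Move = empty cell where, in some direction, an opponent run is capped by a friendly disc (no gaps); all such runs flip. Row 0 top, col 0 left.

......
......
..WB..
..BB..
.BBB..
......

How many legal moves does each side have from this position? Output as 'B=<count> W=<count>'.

-- B to move --
(1,1): flips 1 -> legal
(1,2): flips 1 -> legal
(1,3): no bracket -> illegal
(2,1): flips 1 -> legal
(3,1): no bracket -> illegal
B mobility = 3
-- W to move --
(1,2): no bracket -> illegal
(1,3): no bracket -> illegal
(1,4): no bracket -> illegal
(2,1): no bracket -> illegal
(2,4): flips 1 -> legal
(3,0): no bracket -> illegal
(3,1): no bracket -> illegal
(3,4): no bracket -> illegal
(4,0): no bracket -> illegal
(4,4): flips 1 -> legal
(5,0): no bracket -> illegal
(5,1): no bracket -> illegal
(5,2): flips 2 -> legal
(5,3): no bracket -> illegal
(5,4): no bracket -> illegal
W mobility = 3

Answer: B=3 W=3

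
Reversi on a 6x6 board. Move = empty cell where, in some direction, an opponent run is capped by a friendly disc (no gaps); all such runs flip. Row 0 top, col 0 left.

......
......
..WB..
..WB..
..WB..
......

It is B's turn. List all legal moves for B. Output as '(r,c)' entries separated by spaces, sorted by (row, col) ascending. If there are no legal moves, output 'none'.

(1,1): flips 1 -> legal
(1,2): no bracket -> illegal
(1,3): no bracket -> illegal
(2,1): flips 2 -> legal
(3,1): flips 1 -> legal
(4,1): flips 2 -> legal
(5,1): flips 1 -> legal
(5,2): no bracket -> illegal
(5,3): no bracket -> illegal

Answer: (1,1) (2,1) (3,1) (4,1) (5,1)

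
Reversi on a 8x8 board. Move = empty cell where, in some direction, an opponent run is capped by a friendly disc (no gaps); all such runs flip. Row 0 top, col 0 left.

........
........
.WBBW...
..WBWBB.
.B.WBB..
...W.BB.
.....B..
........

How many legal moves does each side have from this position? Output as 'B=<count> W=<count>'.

Answer: B=9 W=10

Derivation:
-- B to move --
(1,0): no bracket -> illegal
(1,1): no bracket -> illegal
(1,2): no bracket -> illegal
(1,3): flips 1 -> legal
(1,4): flips 2 -> legal
(1,5): flips 1 -> legal
(2,0): flips 1 -> legal
(2,5): flips 1 -> legal
(3,0): no bracket -> illegal
(3,1): flips 1 -> legal
(4,2): flips 2 -> legal
(5,2): no bracket -> illegal
(5,4): no bracket -> illegal
(6,2): flips 1 -> legal
(6,3): flips 2 -> legal
(6,4): no bracket -> illegal
B mobility = 9
-- W to move --
(1,1): no bracket -> illegal
(1,2): flips 2 -> legal
(1,3): flips 2 -> legal
(1,4): flips 1 -> legal
(2,5): no bracket -> illegal
(2,6): flips 2 -> legal
(2,7): no bracket -> illegal
(3,0): no bracket -> illegal
(3,1): no bracket -> illegal
(3,7): flips 2 -> legal
(4,0): no bracket -> illegal
(4,2): flips 1 -> legal
(4,6): flips 3 -> legal
(4,7): no bracket -> illegal
(5,0): flips 1 -> legal
(5,1): no bracket -> illegal
(5,2): no bracket -> illegal
(5,4): flips 1 -> legal
(5,7): no bracket -> illegal
(6,4): no bracket -> illegal
(6,6): no bracket -> illegal
(6,7): flips 2 -> legal
(7,4): no bracket -> illegal
(7,5): no bracket -> illegal
(7,6): no bracket -> illegal
W mobility = 10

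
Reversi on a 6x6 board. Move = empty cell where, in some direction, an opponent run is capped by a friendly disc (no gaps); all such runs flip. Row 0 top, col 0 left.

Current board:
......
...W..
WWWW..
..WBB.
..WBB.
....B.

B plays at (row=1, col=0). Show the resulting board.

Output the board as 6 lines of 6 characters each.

Place B at (1,0); scan 8 dirs for brackets.
Dir NW: edge -> no flip
Dir N: first cell '.' (not opp) -> no flip
Dir NE: first cell '.' (not opp) -> no flip
Dir W: edge -> no flip
Dir E: first cell '.' (not opp) -> no flip
Dir SW: edge -> no flip
Dir S: opp run (2,0), next='.' -> no flip
Dir SE: opp run (2,1) (3,2) capped by B -> flip
All flips: (2,1) (3,2)

Answer: ......
B..W..
WBWW..
..BBB.
..WBB.
....B.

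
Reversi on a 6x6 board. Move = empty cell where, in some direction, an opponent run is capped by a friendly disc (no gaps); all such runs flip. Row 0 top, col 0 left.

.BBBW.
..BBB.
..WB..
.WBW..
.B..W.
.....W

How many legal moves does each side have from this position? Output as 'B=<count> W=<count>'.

-- B to move --
(0,5): flips 1 -> legal
(1,1): no bracket -> illegal
(1,5): no bracket -> illegal
(2,0): no bracket -> illegal
(2,1): flips 2 -> legal
(2,4): no bracket -> illegal
(3,0): flips 1 -> legal
(3,4): flips 1 -> legal
(3,5): no bracket -> illegal
(4,0): flips 2 -> legal
(4,2): no bracket -> illegal
(4,3): flips 1 -> legal
(4,5): no bracket -> illegal
(5,3): no bracket -> illegal
(5,4): no bracket -> illegal
B mobility = 6
-- W to move --
(0,0): flips 3 -> legal
(0,5): no bracket -> illegal
(1,0): no bracket -> illegal
(1,1): no bracket -> illegal
(1,5): no bracket -> illegal
(2,1): no bracket -> illegal
(2,4): flips 2 -> legal
(2,5): no bracket -> illegal
(3,0): no bracket -> illegal
(3,4): no bracket -> illegal
(4,0): no bracket -> illegal
(4,2): flips 1 -> legal
(4,3): no bracket -> illegal
(5,0): no bracket -> illegal
(5,1): flips 1 -> legal
(5,2): no bracket -> illegal
W mobility = 4

Answer: B=6 W=4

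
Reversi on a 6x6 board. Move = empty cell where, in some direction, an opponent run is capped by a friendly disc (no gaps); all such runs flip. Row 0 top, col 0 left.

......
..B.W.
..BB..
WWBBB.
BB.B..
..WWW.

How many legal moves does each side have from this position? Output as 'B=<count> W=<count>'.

-- B to move --
(0,3): no bracket -> illegal
(0,4): no bracket -> illegal
(0,5): flips 1 -> legal
(1,3): no bracket -> illegal
(1,5): no bracket -> illegal
(2,0): flips 1 -> legal
(2,1): flips 1 -> legal
(2,4): no bracket -> illegal
(2,5): no bracket -> illegal
(4,2): no bracket -> illegal
(4,4): no bracket -> illegal
(4,5): no bracket -> illegal
(5,1): no bracket -> illegal
(5,5): no bracket -> illegal
B mobility = 3
-- W to move --
(0,1): no bracket -> illegal
(0,2): no bracket -> illegal
(0,3): no bracket -> illegal
(1,1): no bracket -> illegal
(1,3): flips 4 -> legal
(2,1): flips 2 -> legal
(2,4): no bracket -> illegal
(2,5): flips 2 -> legal
(3,5): flips 3 -> legal
(4,2): no bracket -> illegal
(4,4): no bracket -> illegal
(4,5): no bracket -> illegal
(5,0): flips 4 -> legal
(5,1): flips 1 -> legal
W mobility = 6

Answer: B=3 W=6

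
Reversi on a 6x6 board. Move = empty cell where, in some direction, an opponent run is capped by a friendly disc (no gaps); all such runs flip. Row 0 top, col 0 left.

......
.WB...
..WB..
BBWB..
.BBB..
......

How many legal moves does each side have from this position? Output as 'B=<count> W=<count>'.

Answer: B=4 W=10

Derivation:
-- B to move --
(0,0): flips 2 -> legal
(0,1): no bracket -> illegal
(0,2): no bracket -> illegal
(1,0): flips 1 -> legal
(1,3): flips 1 -> legal
(2,0): no bracket -> illegal
(2,1): flips 2 -> legal
B mobility = 4
-- W to move --
(0,1): no bracket -> illegal
(0,2): flips 1 -> legal
(0,3): no bracket -> illegal
(1,3): flips 1 -> legal
(1,4): flips 1 -> legal
(2,0): no bracket -> illegal
(2,1): no bracket -> illegal
(2,4): flips 1 -> legal
(3,4): flips 1 -> legal
(4,0): flips 1 -> legal
(4,4): flips 1 -> legal
(5,0): flips 1 -> legal
(5,1): no bracket -> illegal
(5,2): flips 1 -> legal
(5,3): no bracket -> illegal
(5,4): flips 1 -> legal
W mobility = 10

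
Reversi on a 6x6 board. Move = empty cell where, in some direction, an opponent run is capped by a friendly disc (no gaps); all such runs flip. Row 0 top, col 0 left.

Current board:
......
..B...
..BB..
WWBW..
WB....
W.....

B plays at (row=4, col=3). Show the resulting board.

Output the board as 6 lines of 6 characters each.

Answer: ......
..B...
..BB..
WWBB..
WB.B..
W.....

Derivation:
Place B at (4,3); scan 8 dirs for brackets.
Dir NW: first cell 'B' (not opp) -> no flip
Dir N: opp run (3,3) capped by B -> flip
Dir NE: first cell '.' (not opp) -> no flip
Dir W: first cell '.' (not opp) -> no flip
Dir E: first cell '.' (not opp) -> no flip
Dir SW: first cell '.' (not opp) -> no flip
Dir S: first cell '.' (not opp) -> no flip
Dir SE: first cell '.' (not opp) -> no flip
All flips: (3,3)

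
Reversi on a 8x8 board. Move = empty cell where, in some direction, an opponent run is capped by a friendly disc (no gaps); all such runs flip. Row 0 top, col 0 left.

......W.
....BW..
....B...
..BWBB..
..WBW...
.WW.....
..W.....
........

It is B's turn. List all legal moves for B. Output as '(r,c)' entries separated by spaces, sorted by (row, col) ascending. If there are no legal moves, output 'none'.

Answer: (1,6) (2,3) (4,1) (4,5) (5,3) (5,4) (6,0) (6,1) (7,2)

Derivation:
(0,4): no bracket -> illegal
(0,5): no bracket -> illegal
(0,7): no bracket -> illegal
(1,6): flips 1 -> legal
(1,7): no bracket -> illegal
(2,2): no bracket -> illegal
(2,3): flips 1 -> legal
(2,5): no bracket -> illegal
(2,6): no bracket -> illegal
(3,1): no bracket -> illegal
(4,0): no bracket -> illegal
(4,1): flips 1 -> legal
(4,5): flips 1 -> legal
(5,0): no bracket -> illegal
(5,3): flips 1 -> legal
(5,4): flips 1 -> legal
(5,5): no bracket -> illegal
(6,0): flips 3 -> legal
(6,1): flips 1 -> legal
(6,3): no bracket -> illegal
(7,1): no bracket -> illegal
(7,2): flips 3 -> legal
(7,3): no bracket -> illegal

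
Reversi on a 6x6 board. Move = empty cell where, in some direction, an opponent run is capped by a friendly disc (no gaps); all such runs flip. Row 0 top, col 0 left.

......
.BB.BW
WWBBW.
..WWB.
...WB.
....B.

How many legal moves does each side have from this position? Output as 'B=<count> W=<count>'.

Answer: B=8 W=11

Derivation:
-- B to move --
(0,4): no bracket -> illegal
(0,5): no bracket -> illegal
(1,0): flips 3 -> legal
(1,3): no bracket -> illegal
(2,5): flips 1 -> legal
(3,0): flips 1 -> legal
(3,1): flips 3 -> legal
(3,5): no bracket -> illegal
(4,1): flips 1 -> legal
(4,2): flips 2 -> legal
(5,2): flips 1 -> legal
(5,3): flips 2 -> legal
B mobility = 8
-- W to move --
(0,0): flips 2 -> legal
(0,1): flips 1 -> legal
(0,2): flips 3 -> legal
(0,3): flips 1 -> legal
(0,4): flips 1 -> legal
(0,5): flips 2 -> legal
(1,0): no bracket -> illegal
(1,3): flips 2 -> legal
(2,5): flips 1 -> legal
(3,1): no bracket -> illegal
(3,5): flips 1 -> legal
(4,5): flips 1 -> legal
(5,3): no bracket -> illegal
(5,5): flips 1 -> legal
W mobility = 11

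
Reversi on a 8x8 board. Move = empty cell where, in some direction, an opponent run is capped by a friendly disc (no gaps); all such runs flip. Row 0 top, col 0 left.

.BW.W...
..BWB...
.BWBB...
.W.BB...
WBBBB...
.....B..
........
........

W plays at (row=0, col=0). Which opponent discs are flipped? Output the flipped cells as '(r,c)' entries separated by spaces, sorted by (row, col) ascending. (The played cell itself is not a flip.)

Answer: (0,1)

Derivation:
Dir NW: edge -> no flip
Dir N: edge -> no flip
Dir NE: edge -> no flip
Dir W: edge -> no flip
Dir E: opp run (0,1) capped by W -> flip
Dir SW: edge -> no flip
Dir S: first cell '.' (not opp) -> no flip
Dir SE: first cell '.' (not opp) -> no flip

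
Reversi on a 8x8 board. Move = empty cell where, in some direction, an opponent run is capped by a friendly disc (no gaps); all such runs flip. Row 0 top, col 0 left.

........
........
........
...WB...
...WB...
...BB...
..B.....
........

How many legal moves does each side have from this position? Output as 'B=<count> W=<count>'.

Answer: B=5 W=6

Derivation:
-- B to move --
(2,2): flips 1 -> legal
(2,3): flips 2 -> legal
(2,4): no bracket -> illegal
(3,2): flips 2 -> legal
(4,2): flips 1 -> legal
(5,2): flips 1 -> legal
B mobility = 5
-- W to move --
(2,3): no bracket -> illegal
(2,4): no bracket -> illegal
(2,5): flips 1 -> legal
(3,5): flips 1 -> legal
(4,2): no bracket -> illegal
(4,5): flips 1 -> legal
(5,1): no bracket -> illegal
(5,2): no bracket -> illegal
(5,5): flips 1 -> legal
(6,1): no bracket -> illegal
(6,3): flips 1 -> legal
(6,4): no bracket -> illegal
(6,5): flips 1 -> legal
(7,1): no bracket -> illegal
(7,2): no bracket -> illegal
(7,3): no bracket -> illegal
W mobility = 6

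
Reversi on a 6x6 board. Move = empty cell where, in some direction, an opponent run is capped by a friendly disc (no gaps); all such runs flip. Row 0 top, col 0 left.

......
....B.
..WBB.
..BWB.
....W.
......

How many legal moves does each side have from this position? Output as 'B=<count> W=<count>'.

Answer: B=5 W=7

Derivation:
-- B to move --
(1,1): no bracket -> illegal
(1,2): flips 1 -> legal
(1,3): no bracket -> illegal
(2,1): flips 1 -> legal
(3,1): no bracket -> illegal
(3,5): no bracket -> illegal
(4,2): flips 1 -> legal
(4,3): flips 1 -> legal
(4,5): no bracket -> illegal
(5,3): no bracket -> illegal
(5,4): flips 1 -> legal
(5,5): no bracket -> illegal
B mobility = 5
-- W to move --
(0,3): no bracket -> illegal
(0,4): flips 3 -> legal
(0,5): no bracket -> illegal
(1,2): no bracket -> illegal
(1,3): flips 1 -> legal
(1,5): flips 1 -> legal
(2,1): no bracket -> illegal
(2,5): flips 2 -> legal
(3,1): flips 1 -> legal
(3,5): flips 1 -> legal
(4,1): no bracket -> illegal
(4,2): flips 1 -> legal
(4,3): no bracket -> illegal
(4,5): no bracket -> illegal
W mobility = 7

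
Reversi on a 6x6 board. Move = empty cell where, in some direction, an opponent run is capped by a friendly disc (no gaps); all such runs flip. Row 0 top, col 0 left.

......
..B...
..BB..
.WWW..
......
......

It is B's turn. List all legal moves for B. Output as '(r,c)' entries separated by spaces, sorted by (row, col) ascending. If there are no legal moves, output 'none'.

(2,0): no bracket -> illegal
(2,1): no bracket -> illegal
(2,4): no bracket -> illegal
(3,0): no bracket -> illegal
(3,4): no bracket -> illegal
(4,0): flips 1 -> legal
(4,1): flips 1 -> legal
(4,2): flips 1 -> legal
(4,3): flips 1 -> legal
(4,4): flips 1 -> legal

Answer: (4,0) (4,1) (4,2) (4,3) (4,4)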